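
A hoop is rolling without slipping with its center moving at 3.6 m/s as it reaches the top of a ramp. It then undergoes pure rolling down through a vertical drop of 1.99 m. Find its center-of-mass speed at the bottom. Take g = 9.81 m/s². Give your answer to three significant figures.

With I = MR², the ratio k = I/(MR²) is 1.
Pure rolling means v = ωR; then KE = ½Mv² + ½I(v/R)² = ½(1+k)Mv² = Mv².
Conserving energy between top and bottom: Mv² = Mv₀² + Mgh, hence v² = v₀² + 2gh/(1+k).
v = √(3.6² + 2×9.81×1.99/2) = √32.48 ≈ 5.70 m/s.

v ≈ 5.70 m/s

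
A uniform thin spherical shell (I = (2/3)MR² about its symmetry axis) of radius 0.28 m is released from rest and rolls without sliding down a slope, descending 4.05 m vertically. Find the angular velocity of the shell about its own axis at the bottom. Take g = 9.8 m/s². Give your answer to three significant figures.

ω ≈ 24.6 rad/s

With I = (2/3)MR², the ratio k = I/(MR²) is 2/3.
Pure rolling means v = ωR; then KE = ½Mv² + ½I(v/R)² = ½(1+k)Mv² = (5/6)Mv².
Energy conservation Mgh = ½(1+k)Mv² gives v = √(2gh/(1+k)) = √(2 × 9.8 × 4.05 / 1.667) = 6.901 m/s.
Then ω = v/R = 6.901 / 0.28 ≈ 24.6 rad/s.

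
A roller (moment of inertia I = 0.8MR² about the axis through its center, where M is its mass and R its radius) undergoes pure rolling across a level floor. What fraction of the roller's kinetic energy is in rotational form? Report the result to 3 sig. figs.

The moment of inertia is 0.8MR², giving k ≡ I/(MR²) = 0.8.
With ω = v/R, KE_trans = ½Mv² and KE_rot = ½Iω² = ½kMv², so KE_total = ½(1+k)Mv².
The rotational fraction is therefore k/(1+k) = 0.8/1.8 ≈ 0.444.

fraction ≈ 0.444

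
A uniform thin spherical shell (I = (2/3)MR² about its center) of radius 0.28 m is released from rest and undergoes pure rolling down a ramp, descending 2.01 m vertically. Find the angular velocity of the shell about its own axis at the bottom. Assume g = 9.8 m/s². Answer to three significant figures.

Here I = (2/3)MR², so the shape factor k = I/(MR²) = 2/3.
Rolling without slipping gives ω = v/R, so the total kinetic energy is ½Mv² + ½Iω² = ½(1+k)Mv² = (5/6)Mv².
Energy conservation Mgh = ½(1+k)Mv² gives v = √(2gh/(1+k)) = √(2 × 9.8 × 2.01 / 1.667) = 4.862 m/s.
Then ω = v/R = 4.862 / 0.28 ≈ 17.4 rad/s.

ω ≈ 17.4 rad/s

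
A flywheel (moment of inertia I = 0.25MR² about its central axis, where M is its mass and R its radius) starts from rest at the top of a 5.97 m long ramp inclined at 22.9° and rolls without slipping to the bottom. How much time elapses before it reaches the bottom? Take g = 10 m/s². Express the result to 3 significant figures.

t ≈ 1.96 s

With I = 0.25MR², the ratio k = I/(MR²) is 0.25.
Translational: Mg sinθ − f = Ma. Rotational about the CM: fR = Iα = kMRa, so f = kMa.
Hence a = g sinθ/(1+k) = 10×sin22.9°/1.25 = 3.113 m/s².
With constant a from rest, t = √(2L/a) = √(2·5.97/3.113) ≈ 1.96 s.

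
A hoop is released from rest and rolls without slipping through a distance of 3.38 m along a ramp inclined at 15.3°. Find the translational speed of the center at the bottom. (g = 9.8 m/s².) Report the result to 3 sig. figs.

The moment of inertia is MR², giving k ≡ I/(MR²) = 1.
Since it rolls without slipping, ω = v/R and KE = ½Mv² + ½Iω² = ½(1+k)Mv² = Mv².
The vertical drop is h = L sinθ = 3.38 × sin15.3° = 0.8919 m.
Energy conservation: Mgh = Mv², so v = √(2gh/(1+k)) = √(2 × 9.8 × 0.8919 / 2) ≈ 2.96 m/s.

v ≈ 2.96 m/s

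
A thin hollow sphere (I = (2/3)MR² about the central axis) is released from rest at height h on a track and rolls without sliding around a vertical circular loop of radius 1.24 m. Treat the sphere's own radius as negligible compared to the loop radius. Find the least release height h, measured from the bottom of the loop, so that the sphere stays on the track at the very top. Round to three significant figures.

With I = (2/3)MR², the ratio k = I/(MR²) is 2/3.
At the top of the loop, the minimum-contact condition is Mg = Mv_top²/r, so v_top² = gr.
With ω = v/R, the kinetic energy at speed v is ½(1+k)Mv² = (5/6)Mv².
Energy conservation from release (height h) to the top (height 2r): Mgh = Mg(2r) + (5/6)M·gr.
Thus h_min = 2r + (1+k)r/2 = r(2 + 1.667/2) = 1.24 × 2.833 ≈ 3.51 m.

h_min ≈ 3.51 m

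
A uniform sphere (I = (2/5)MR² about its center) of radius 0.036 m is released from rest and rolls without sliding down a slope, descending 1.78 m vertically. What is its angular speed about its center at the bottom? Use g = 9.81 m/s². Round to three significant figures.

For this body I = (2/5)MR², i.e. k = I/(MR²) = 0.4.
The rolling condition ω = v/R makes the rotational term ½I(v/R)² = ½kMv², so KE_total = ½(1+k)Mv² = (7/10)Mv².
Energy conservation Mgh = ½(1+k)Mv² gives v = √(2gh/(1+k)) = √(2 × 9.81 × 1.78 / 1.4) = 4.995 m/s.
The angular speed follows from ω = v/R = 4.995/0.036 ≈ 139 rad/s.

ω ≈ 139 rad/s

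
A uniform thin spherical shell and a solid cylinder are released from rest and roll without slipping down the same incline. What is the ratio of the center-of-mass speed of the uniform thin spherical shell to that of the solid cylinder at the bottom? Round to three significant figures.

Each satisfies Mgh = ½(1+k)Mv² with k = I/(MR²), so v ∝ 1/√(1+k).
For the uniform thin spherical shell k = 2/3; for the solid cylinder k = 0.5.
v₁/v₂ = √((1+k₂)/(1+k₁)) = √(1.5/1.667) ≈ 0.949.

v_ratio ≈ 0.949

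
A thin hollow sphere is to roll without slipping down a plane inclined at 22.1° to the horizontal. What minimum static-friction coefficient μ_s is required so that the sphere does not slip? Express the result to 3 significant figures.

For this body I = (2/3)MR², i.e. k = I/(MR²) = 2/3.
Translational: Mg sinθ − f = Ma. Rotational about the CM: fR = Iα = kMRa, so f = kMa.
These give a = g sinθ/(1+k) and the required friction f = kMg sinθ/(1+k).
With N = Mg cosθ, the no-slip condition f ≤ μN gives μ_min = f/N = k tanθ/(1+k).
μ_min = (2/3) × tan22.1° / 1.667 ≈ 0.162.

μ_min ≈ 0.162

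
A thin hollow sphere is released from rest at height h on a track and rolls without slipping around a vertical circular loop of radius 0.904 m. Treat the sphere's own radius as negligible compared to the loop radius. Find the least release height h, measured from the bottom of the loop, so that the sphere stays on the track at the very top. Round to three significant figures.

For this body I = (2/3)MR², i.e. k = I/(MR²) = 2/3.
At the top of the loop, the minimum-contact condition is Mg = Mv_top²/r, so v_top² = gr.
With ω = v/R, the kinetic energy at speed v is ½(1+k)Mv² = (5/6)Mv².
Energy conservation from release (height h) to the top (height 2r): Mgh = Mg(2r) + (5/6)M·gr.
Thus h_min = 2r + (1+k)r/2 = r(2 + 1.667/2) = 0.904 × 2.833 ≈ 2.56 m.

h_min ≈ 2.56 m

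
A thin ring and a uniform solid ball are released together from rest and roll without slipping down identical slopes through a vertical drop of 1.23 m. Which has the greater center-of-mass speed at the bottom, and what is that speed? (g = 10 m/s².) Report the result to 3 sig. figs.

the uniform solid ball, at v ≈ 4.19 m/s

For rolling without slipping, Mgh = ½(1+k)Mv² where k = I/(MR²), so v = √(2gh/(1+k)).
Thin ring: k = 1, giving v = √(2×10×1.23/2) = 3.507 m/s.
Uniform solid ball: k = 0.4, giving v = √(2×10×1.23/1.4) = 4.192 m/s.
The smaller k wins: the uniform solid ball, at ≈ 4.19 m/s.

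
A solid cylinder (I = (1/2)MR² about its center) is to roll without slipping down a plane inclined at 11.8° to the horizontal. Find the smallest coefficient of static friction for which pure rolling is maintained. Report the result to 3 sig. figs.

With I = (1/2)MR², the ratio k = I/(MR²) is 0.5.
Along the incline Mg sinθ − f = Ma, and torque about the center fR = Iα = kMR²(a/R) gives f = kMa.
These give a = g sinθ/(1+k) and the required friction f = kMg sinθ/(1+k).
The normal force is N = Mg cosθ, so μ_min = f/N = k tanθ/(1+k).
μ_min = 0.5 × tan11.8° / 1.5 ≈ 0.0696.

μ_min ≈ 0.0696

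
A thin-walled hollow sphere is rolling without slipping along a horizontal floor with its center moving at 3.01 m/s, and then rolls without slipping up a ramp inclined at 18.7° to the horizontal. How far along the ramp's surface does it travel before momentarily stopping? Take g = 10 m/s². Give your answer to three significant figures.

Here I = (2/3)MR², so the shape factor k = I/(MR²) = 2/3.
Rolling without slipping gives ω = v/R, so the total kinetic energy is ½Mv² + ½Iω² = ½(1+k)Mv² = (5/6)Mv².
Setting this equal to Mgh gives the vertical rise h = (1+k)v₀²/(2g) = 1.667×3.01²/(2×10) = 0.755 m.
Along the incline, d = h/sinθ = 0.755/sin18.7° ≈ 2.35 m.

d ≈ 2.35 m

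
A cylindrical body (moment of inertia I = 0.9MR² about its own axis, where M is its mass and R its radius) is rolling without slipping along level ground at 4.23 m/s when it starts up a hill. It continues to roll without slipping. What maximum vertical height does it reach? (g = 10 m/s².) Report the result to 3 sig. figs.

h ≈ 1.70 m

Here I = 0.9MR², so the shape factor k = I/(MR²) = 0.9.
Pure rolling means v = ωR; then KE = ½Mv² + ½I(v/R)² = ½(1+k)Mv² = (19/20)Mv².
At the top the kinetic energy is zero, so (19/20)Mv₀² = Mgh.
Thus h = (1+k)v₀²/(2g) = 1.9 × 4.23² / (2 × 10) ≈ 1.70 m.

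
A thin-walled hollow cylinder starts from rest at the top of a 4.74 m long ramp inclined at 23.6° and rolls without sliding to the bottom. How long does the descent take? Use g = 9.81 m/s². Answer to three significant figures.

t ≈ 2.20 s

For this body I = MR², i.e. k = I/(MR²) = 1.
Translational: Mg sinθ − f = Ma. Rotational about the CM: fR = Iα = kMRa, so f = kMa.
Hence a = g sinθ/(1+k) = 9.81×sin23.6°/2 = 1.964 m/s².
Starting from rest, L = ½at², so t = √(2L/a) = √(2×4.74/1.964) ≈ 2.20 s.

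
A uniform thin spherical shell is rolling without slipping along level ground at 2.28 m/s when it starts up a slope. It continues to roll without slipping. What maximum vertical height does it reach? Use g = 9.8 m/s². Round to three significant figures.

h ≈ 0.442 m

For this body I = (2/3)MR², i.e. k = I/(MR²) = 2/3.
Since it rolls without slipping, ω = v/R and KE = ½Mv² + ½Iω² = ½(1+k)Mv² = (5/6)Mv².
All of this converts to potential energy at the highest point: (5/6)Mv₀² = Mgh.
Thus h = (1+k)v₀²/(2g) = 1.667 × 2.28² / (2 × 9.8) ≈ 0.442 m.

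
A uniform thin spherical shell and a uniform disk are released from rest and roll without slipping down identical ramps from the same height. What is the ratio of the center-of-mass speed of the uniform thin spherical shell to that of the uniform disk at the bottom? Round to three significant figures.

v_ratio ≈ 0.949

Each satisfies Mgh = ½(1+k)Mv² with k = I/(MR²), so v ∝ 1/√(1+k).
For the uniform thin spherical shell k = 2/3; for the uniform disk k = 0.5.
v₁/v₂ = √((1+k₂)/(1+k₁)) = √(1.5/1.667) ≈ 0.949.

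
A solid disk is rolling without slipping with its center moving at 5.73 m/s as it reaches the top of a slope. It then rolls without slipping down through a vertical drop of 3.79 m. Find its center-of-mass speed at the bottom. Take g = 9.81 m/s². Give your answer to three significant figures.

v ≈ 9.08 m/s

For this body I = (1/2)MR², i.e. k = I/(MR²) = 0.5.
Pure rolling means v = ωR; then KE = ½Mv² + ½I(v/R)² = ½(1+k)Mv² = (3/4)Mv².
Energy conservation: (3/4)Mv₀² + Mgh = (3/4)Mv², so v² = v₀² + 2gh/(1+k).
v = √(5.73² + 2×9.81×3.79/1.5) = √82.41 ≈ 9.08 m/s.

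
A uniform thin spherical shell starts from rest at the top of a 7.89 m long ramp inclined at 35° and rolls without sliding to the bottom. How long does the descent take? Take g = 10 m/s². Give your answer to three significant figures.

For this body I = (2/3)MR², i.e. k = I/(MR²) = 2/3.
Newton's second law down the slope: Mg sinθ − f = Ma. The torque equation fR = Iα (with α = a/R) gives f = kMa.
Hence a = g sinθ/(1+k) = 10×sin35°/1.667 = 3.441 m/s².
With constant a from rest, t = √(2L/a) = √(2·7.89/3.441) ≈ 2.14 s.

t ≈ 2.14 s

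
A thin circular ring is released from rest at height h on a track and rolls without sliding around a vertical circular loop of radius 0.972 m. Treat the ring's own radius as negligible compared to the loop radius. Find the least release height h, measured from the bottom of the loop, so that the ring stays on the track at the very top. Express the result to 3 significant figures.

h_min ≈ 2.92 m

The moment of inertia is MR², giving k ≡ I/(MR²) = 1.
At the top of the loop, the minimum-contact condition is Mg = Mv_top²/r, so v_top² = gr.
With ω = v/R, the kinetic energy at speed v is ½(1+k)Mv² = Mv².
Energy conservation from release (height h) to the top (height 2r): Mgh = Mg(2r) + M·gr.
Thus h_min = 2r + (1+k)r/2 = r(2 + 2/2) = 0.972 × 3 ≈ 2.92 m.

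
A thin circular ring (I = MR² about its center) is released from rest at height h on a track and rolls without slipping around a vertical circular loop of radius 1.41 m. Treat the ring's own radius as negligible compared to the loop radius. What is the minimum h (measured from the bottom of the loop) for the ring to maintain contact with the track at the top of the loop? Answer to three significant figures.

h_min ≈ 4.23 m

For this body I = MR², i.e. k = I/(MR²) = 1.
At the top of the loop, the minimum-contact condition is Mg = Mv_top²/r, so v_top² = gr.
With ω = v/R, the kinetic energy at speed v is ½(1+k)Mv² = Mv².
Energy conservation from release (height h) to the top (height 2r): Mgh = Mg(2r) + M·gr.
Thus h_min = 2r + (1+k)r/2 = r(2 + 2/2) = 1.41 × 3 ≈ 4.23 m.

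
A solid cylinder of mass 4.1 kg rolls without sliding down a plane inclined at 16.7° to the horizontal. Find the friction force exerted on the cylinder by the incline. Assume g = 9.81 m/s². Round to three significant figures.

f ≈ 3.85 N

Here I = (1/2)MR², so the shape factor k = I/(MR²) = 0.5.
Translational: Mg sinθ − f = Ma. Rotational about the CM: fR = Iα = kMRa, so f = kMa.
Combining, a = g sinθ/(1+k) and f = kMa = kMg sinθ/(1+k).
f = 0.5 × 4.1 × 9.81 × sin16.7° / 1.5 ≈ 3.85 N.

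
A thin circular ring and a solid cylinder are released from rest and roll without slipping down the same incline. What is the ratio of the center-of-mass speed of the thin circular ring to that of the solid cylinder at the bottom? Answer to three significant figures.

v_ratio ≈ 0.866

Each satisfies Mgh = ½(1+k)Mv² with k = I/(MR²), so v ∝ 1/√(1+k).
For the thin circular ring k = 1; for the solid cylinder k = 0.5.
v₁/v₂ = √((1+k₂)/(1+k₁)) = √(1.5/2) ≈ 0.866.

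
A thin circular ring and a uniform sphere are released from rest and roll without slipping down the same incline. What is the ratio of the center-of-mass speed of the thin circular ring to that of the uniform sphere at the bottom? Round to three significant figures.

Each satisfies Mgh = ½(1+k)Mv² with k = I/(MR²), so v ∝ 1/√(1+k).
For the thin circular ring k = 1; for the uniform sphere k = 0.4.
v₁/v₂ = √((1+k₂)/(1+k₁)) = √(1.4/2) ≈ 0.837.

v_ratio ≈ 0.837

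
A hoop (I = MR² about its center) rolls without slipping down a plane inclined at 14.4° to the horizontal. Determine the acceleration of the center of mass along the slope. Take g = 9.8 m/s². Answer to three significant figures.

The moment of inertia is MR², giving k ≡ I/(MR²) = 1.
Translational: Mg sinθ − f = Ma. Rotational about the CM: fR = Iα = kMRa, so f = kMa.
Eliminating f: Mg sinθ = (1+k)Ma, so a = g sinθ/(1+k) = 9.8 × sin14.4° / 2 ≈ 1.22 m/s².

a ≈ 1.22 m/s²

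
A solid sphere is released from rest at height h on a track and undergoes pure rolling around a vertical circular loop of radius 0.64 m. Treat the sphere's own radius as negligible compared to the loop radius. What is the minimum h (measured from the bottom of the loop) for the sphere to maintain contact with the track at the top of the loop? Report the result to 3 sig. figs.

Here I = (2/5)MR², so the shape factor k = I/(MR²) = 0.4.
At the top of the loop, the minimum-contact condition is Mg = Mv_top²/r, so v_top² = gr.
With ω = v/R, the kinetic energy at speed v is ½(1+k)Mv² = (7/10)Mv².
Energy conservation from release (height h) to the top (height 2r): Mgh = Mg(2r) + (7/10)M·gr.
Thus h_min = 2r + (1+k)r/2 = r(2 + 1.4/2) = 0.64 × 2.7 ≈ 1.73 m.

h_min ≈ 1.73 m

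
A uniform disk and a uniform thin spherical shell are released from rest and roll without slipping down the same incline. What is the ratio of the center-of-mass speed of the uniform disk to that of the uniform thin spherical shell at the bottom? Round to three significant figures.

Each satisfies Mgh = ½(1+k)Mv² with k = I/(MR²), so v ∝ 1/√(1+k).
For the uniform disk k = 0.5; for the uniform thin spherical shell k = 2/3.
v₁/v₂ = √((1+k₂)/(1+k₁)) = √(1.667/1.5) ≈ 1.05.

v_ratio ≈ 1.05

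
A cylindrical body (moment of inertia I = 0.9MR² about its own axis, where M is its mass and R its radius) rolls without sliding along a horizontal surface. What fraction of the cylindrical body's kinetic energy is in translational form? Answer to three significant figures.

For this body I = 0.9MR², i.e. k = I/(MR²) = 0.9.
Since ω = v/R, the translational part is ½Mv² and the rotational part is ½I(v/R)² = ½kMv²; the total is ½(1+k)Mv².
The translational fraction is therefore 1/(1+k) = 1/1.9 ≈ 0.526.

fraction ≈ 0.526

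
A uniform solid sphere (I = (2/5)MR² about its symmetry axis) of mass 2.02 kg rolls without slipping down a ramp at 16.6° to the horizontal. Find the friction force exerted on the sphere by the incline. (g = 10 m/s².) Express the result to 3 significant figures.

Here I = (2/5)MR², so the shape factor k = I/(MR²) = 0.4.
Translational: Mg sinθ − f = Ma. Rotational about the CM: fR = Iα = kMRa, so f = kMa.
Combining, a = g sinθ/(1+k) and f = kMa = kMg sinθ/(1+k).
f = 0.4 × 2.02 × 10 × sin16.6° / 1.4 ≈ 1.65 N.

f ≈ 1.65 N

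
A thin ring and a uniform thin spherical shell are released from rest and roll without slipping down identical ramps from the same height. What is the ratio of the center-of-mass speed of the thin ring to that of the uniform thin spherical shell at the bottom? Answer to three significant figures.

Each satisfies Mgh = ½(1+k)Mv² with k = I/(MR²), so v ∝ 1/√(1+k).
For the thin ring k = 1; for the uniform thin spherical shell k = 2/3.
v₁/v₂ = √((1+k₂)/(1+k₁)) = √(1.667/2) ≈ 0.913.

v_ratio ≈ 0.913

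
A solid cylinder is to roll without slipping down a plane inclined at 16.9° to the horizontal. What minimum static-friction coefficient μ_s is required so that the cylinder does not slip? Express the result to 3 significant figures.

Here I = (1/2)MR², so the shape factor k = I/(MR²) = 0.5.
Along the incline Mg sinθ − f = Ma, and torque about the center fR = Iα = kMR²(a/R) gives f = kMa.
These give a = g sinθ/(1+k) and the required friction f = kMg sinθ/(1+k).
With N = Mg cosθ, the no-slip condition f ≤ μN gives μ_min = f/N = k tanθ/(1+k).
μ_min = 0.5 × tan16.9° / 1.5 ≈ 0.101.

μ_min ≈ 0.101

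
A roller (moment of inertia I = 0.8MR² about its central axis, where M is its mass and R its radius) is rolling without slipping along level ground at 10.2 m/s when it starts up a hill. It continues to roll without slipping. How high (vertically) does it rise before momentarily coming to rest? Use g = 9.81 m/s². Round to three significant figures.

h ≈ 9.54 m

Here I = 0.8MR², so the shape factor k = I/(MR²) = 0.8.
Since it rolls without slipping, ω = v/R and KE = ½Mv² + ½Iω² = ½(1+k)Mv² = (9/10)Mv².
At the top the kinetic energy is zero, so (9/10)Mv₀² = Mgh.
Thus h = (1+k)v₀²/(2g) = 1.8 × 10.2² / (2 × 9.81) ≈ 9.54 m.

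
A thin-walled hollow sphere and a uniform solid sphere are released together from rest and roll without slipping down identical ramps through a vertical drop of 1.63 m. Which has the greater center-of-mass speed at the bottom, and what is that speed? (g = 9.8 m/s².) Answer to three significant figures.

the uniform solid sphere, at v ≈ 4.78 m/s

For rolling without slipping, Mgh = ½(1+k)Mv² where k = I/(MR²), so v = √(2gh/(1+k)).
Thin-walled hollow sphere: k = 2/3, giving v = √(2×9.8×1.63/1.667) = 4.378 m/s.
Uniform solid sphere: k = 0.4, giving v = √(2×9.8×1.63/1.4) = 4.777 m/s.
The smaller k wins: the uniform solid sphere, at ≈ 4.78 m/s.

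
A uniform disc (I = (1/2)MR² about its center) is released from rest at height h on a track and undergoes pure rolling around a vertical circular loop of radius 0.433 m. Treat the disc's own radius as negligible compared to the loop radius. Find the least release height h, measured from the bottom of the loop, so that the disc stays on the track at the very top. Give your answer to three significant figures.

h_min ≈ 1.19 m

With I = (1/2)MR², the ratio k = I/(MR²) is 0.5.
At the top of the loop, the minimum-contact condition is Mg = Mv_top²/r, so v_top² = gr.
With ω = v/R, the kinetic energy at speed v is ½(1+k)Mv² = (3/4)Mv².
Energy conservation from release (height h) to the top (height 2r): Mgh = Mg(2r) + (3/4)M·gr.
Thus h_min = 2r + (1+k)r/2 = r(2 + 1.5/2) = 0.433 × 2.75 ≈ 1.19 m.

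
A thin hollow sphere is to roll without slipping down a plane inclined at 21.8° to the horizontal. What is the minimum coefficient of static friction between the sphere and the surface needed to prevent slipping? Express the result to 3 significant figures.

μ_min ≈ 0.160

Here I = (2/3)MR², so the shape factor k = I/(MR²) = 2/3.
Along the incline Mg sinθ − f = Ma, and torque about the center fR = Iα = kMR²(a/R) gives f = kMa.
These give a = g sinθ/(1+k) and the required friction f = kMg sinθ/(1+k).
The normal force is N = Mg cosθ, so μ_min = f/N = k tanθ/(1+k).
μ_min = (2/3) × tan21.8° / 1.667 ≈ 0.160.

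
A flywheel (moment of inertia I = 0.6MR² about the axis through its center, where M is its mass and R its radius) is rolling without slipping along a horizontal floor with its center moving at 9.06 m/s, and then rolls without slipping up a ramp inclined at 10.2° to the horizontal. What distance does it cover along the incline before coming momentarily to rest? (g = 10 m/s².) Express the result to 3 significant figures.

d ≈ 37.1 m

With I = 0.6MR², the ratio k = I/(MR²) is 0.6.
Since it rolls without slipping, ω = v/R and KE = ½Mv² + ½Iω² = ½(1+k)Mv² = (4/5)Mv².
Setting this equal to Mgh gives the vertical rise h = (1+k)v₀²/(2g) = 1.6×9.06²/(2×10) = 6.567 m.
The distance along the slope is d = h/sinθ = 6.567/sin10.2° ≈ 37.1 m.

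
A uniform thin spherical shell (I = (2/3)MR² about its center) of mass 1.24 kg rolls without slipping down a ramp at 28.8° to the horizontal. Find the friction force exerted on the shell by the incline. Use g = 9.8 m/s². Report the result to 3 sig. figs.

f ≈ 2.34 N

Here I = (2/3)MR², so the shape factor k = I/(MR²) = 2/3.
Along the incline Mg sinθ − f = Ma, and torque about the center fR = Iα = kMR²(a/R) gives f = kMa.
Combining, a = g sinθ/(1+k) and f = kMa = kMg sinθ/(1+k).
f = (2/3) × 1.24 × 9.8 × sin28.8° / 1.667 ≈ 2.34 N.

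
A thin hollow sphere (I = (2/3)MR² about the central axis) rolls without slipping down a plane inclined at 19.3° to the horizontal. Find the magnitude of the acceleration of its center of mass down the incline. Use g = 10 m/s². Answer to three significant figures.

a ≈ 1.98 m/s²

With I = (2/3)MR², the ratio k = I/(MR²) is 2/3.
Along the incline Mg sinθ − f = Ma, and torque about the center fR = Iα = kMR²(a/R) gives f = kMa.
Eliminating f: Mg sinθ = (1+k)Ma, so a = g sinθ/(1+k) = 10 × sin19.3° / 1.667 ≈ 1.98 m/s².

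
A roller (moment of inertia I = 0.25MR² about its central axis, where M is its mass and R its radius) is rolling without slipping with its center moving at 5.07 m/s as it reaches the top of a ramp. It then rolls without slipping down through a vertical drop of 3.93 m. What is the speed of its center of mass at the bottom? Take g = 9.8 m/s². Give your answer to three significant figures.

v ≈ 9.34 m/s

With I = 0.25MR², the ratio k = I/(MR²) is 0.25.
Since it rolls without slipping, ω = v/R and KE = ½Mv² + ½Iω² = ½(1+k)Mv² = (5/8)Mv².
Conserving energy between top and bottom: (5/8)Mv² = (5/8)Mv₀² + Mgh, hence v² = v₀² + 2gh/(1+k).
v = √(5.07² + 2×9.8×3.93/1.25) = √87.33 ≈ 9.34 m/s.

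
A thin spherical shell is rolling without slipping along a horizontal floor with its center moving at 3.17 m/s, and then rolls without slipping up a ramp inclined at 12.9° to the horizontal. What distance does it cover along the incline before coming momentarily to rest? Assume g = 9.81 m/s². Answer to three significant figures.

d ≈ 3.82 m

Here I = (2/3)MR², so the shape factor k = I/(MR²) = 2/3.
Rolling without slipping gives ω = v/R, so the total kinetic energy is ½Mv² + ½Iω² = ½(1+k)Mv² = (5/6)Mv².
Setting this equal to Mgh gives the vertical rise h = (1+k)v₀²/(2g) = 1.667×3.17²/(2×9.81) = 0.8536 m.
The distance along the slope is d = h/sinθ = 0.8536/sin12.9° ≈ 3.82 m.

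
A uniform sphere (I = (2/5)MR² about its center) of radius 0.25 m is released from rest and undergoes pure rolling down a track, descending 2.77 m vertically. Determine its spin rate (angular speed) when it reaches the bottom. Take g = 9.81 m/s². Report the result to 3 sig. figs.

ω ≈ 24.9 rad/s

The moment of inertia is (2/5)MR², giving k ≡ I/(MR²) = 0.4.
Pure rolling means v = ωR; then KE = ½Mv² + ½I(v/R)² = ½(1+k)Mv² = (7/10)Mv².
Energy conservation Mgh = ½(1+k)Mv² gives v = √(2gh/(1+k)) = √(2 × 9.81 × 2.77 / 1.4) = 6.231 m/s.
Then ω = v/R = 6.231 / 0.25 ≈ 24.9 rad/s.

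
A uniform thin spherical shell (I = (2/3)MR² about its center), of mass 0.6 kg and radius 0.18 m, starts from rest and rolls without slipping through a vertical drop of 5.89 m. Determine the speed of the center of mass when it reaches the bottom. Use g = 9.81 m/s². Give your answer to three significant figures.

For this body I = (2/3)MR², i.e. k = I/(MR²) = 2/3.
Rolling without slipping gives ω = v/R, so the total kinetic energy is ½Mv² + ½Iω² = ½(1+k)Mv² = (5/6)Mv².
Energy conservation: Mgh = (5/6)Mv², so v = √(2gh/(1+k)) = √(2 × 9.81 × 5.89 / 1.667) ≈ 8.33 m/s.

v ≈ 8.33 m/s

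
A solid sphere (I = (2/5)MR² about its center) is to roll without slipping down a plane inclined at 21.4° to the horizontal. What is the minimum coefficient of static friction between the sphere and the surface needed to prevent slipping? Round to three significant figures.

With I = (2/5)MR², the ratio k = I/(MR²) is 0.4.
Newton's second law down the slope: Mg sinθ − f = Ma. The torque equation fR = Iα (with α = a/R) gives f = kMa.
These give a = g sinθ/(1+k) and the required friction f = kMg sinθ/(1+k).
The normal force is N = Mg cosθ, so μ_min = f/N = k tanθ/(1+k).
μ_min = 0.4 × tan21.4° / 1.4 ≈ 0.112.

μ_min ≈ 0.112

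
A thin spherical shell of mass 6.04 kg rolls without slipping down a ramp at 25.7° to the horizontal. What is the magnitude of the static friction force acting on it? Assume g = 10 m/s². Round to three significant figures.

f ≈ 10.5 N

For this body I = (2/3)MR², i.e. k = I/(MR²) = 2/3.
Newton's second law down the slope: Mg sinθ − f = Ma. The torque equation fR = Iα (with α = a/R) gives f = kMa.
Combining, a = g sinθ/(1+k) and f = kMa = kMg sinθ/(1+k).
f = (2/3) × 6.04 × 10 × sin25.7° / 1.667 ≈ 10.5 N.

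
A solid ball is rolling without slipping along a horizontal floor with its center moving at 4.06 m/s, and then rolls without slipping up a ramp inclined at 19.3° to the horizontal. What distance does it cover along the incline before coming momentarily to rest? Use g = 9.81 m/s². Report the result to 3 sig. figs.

With I = (2/5)MR², the ratio k = I/(MR²) is 0.4.
The rolling condition ω = v/R makes the rotational term ½I(v/R)² = ½kMv², so KE_total = ½(1+k)Mv² = (7/10)Mv².
Setting this equal to Mgh gives the vertical rise h = (1+k)v₀²/(2g) = 1.4×4.06²/(2×9.81) = 1.176 m.
The distance along the slope is d = h/sinθ = 1.176/sin19.3° ≈ 3.56 m.

d ≈ 3.56 m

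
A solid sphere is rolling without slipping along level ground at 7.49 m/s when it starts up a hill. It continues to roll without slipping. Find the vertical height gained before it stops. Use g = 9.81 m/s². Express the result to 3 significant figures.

h ≈ 4.00 m

For this body I = (2/5)MR², i.e. k = I/(MR²) = 0.4.
Rolling without slipping gives ω = v/R, so the total kinetic energy is ½Mv² + ½Iω² = ½(1+k)Mv² = (7/10)Mv².
At the top the kinetic energy is zero, so (7/10)Mv₀² = Mgh.
Thus h = (1+k)v₀²/(2g) = 1.4 × 7.49² / (2 × 9.81) ≈ 4.00 m.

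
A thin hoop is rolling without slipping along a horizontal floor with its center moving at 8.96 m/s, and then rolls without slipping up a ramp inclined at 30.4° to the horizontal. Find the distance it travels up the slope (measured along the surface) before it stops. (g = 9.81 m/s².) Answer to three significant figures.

Here I = MR², so the shape factor k = I/(MR²) = 1.
Pure rolling means v = ωR; then KE = ½Mv² + ½I(v/R)² = ½(1+k)Mv² = Mv².
Setting this equal to Mgh gives the vertical rise h = (1+k)v₀²/(2g) = 2×8.96²/(2×9.81) = 8.184 m.
Along the incline, d = h/sinθ = 8.184/sin30.4° ≈ 16.2 m.

d ≈ 16.2 m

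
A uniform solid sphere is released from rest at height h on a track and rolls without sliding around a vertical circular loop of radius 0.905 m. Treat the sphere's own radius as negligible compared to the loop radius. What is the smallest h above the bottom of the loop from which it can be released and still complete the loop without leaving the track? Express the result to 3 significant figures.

h_min ≈ 2.44 m

For this body I = (2/5)MR², i.e. k = I/(MR²) = 0.4.
At the top, contact is just lost when gravity alone supplies the centripetal force: Mg = Mv_top²/r, i.e. v_top² = gr.
With ω = v/R, the kinetic energy at speed v is ½(1+k)Mv² = (7/10)Mv².
Energy conservation from release (height h) to the top (height 2r): Mgh = Mg(2r) + (7/10)M·gr.
Thus h_min = 2r + (1+k)r/2 = r(2 + 1.4/2) = 0.905 × 2.7 ≈ 2.44 m.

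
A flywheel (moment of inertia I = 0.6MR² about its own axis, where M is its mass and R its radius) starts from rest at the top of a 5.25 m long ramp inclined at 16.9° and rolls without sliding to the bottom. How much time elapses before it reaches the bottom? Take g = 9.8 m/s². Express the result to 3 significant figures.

t ≈ 2.43 s

For this body I = 0.6MR², i.e. k = I/(MR²) = 0.6.
Along the incline Mg sinθ − f = Ma, and torque about the center fR = Iα = kMR²(a/R) gives f = kMa.
Hence a = g sinθ/(1+k) = 9.8×sin16.9°/1.6 = 1.781 m/s².
Starting from rest, L = ½at², so t = √(2L/a) = √(2×5.25/1.781) ≈ 2.43 s.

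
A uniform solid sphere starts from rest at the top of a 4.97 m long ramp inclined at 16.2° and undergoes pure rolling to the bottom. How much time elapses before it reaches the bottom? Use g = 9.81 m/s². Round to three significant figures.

The moment of inertia is (2/5)MR², giving k ≡ I/(MR²) = 0.4.
Along the incline Mg sinθ − f = Ma, and torque about the center fR = Iα = kMR²(a/R) gives f = kMa.
Hence a = g sinθ/(1+k) = 9.81×sin16.2°/1.4 = 1.955 m/s².
With constant a from rest, t = √(2L/a) = √(2·4.97/1.955) ≈ 2.25 s.

t ≈ 2.25 s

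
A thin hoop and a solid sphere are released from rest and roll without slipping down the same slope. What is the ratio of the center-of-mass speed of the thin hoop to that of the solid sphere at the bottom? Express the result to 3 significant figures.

v_ratio ≈ 0.837

Each satisfies Mgh = ½(1+k)Mv² with k = I/(MR²), so v ∝ 1/√(1+k).
For the thin hoop k = 1; for the solid sphere k = 0.4.
v₁/v₂ = √((1+k₂)/(1+k₁)) = √(1.4/2) ≈ 0.837.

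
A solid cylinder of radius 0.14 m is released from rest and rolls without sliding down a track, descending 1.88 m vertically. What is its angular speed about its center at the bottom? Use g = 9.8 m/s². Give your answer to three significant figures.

ω ≈ 35.4 rad/s

For this body I = (1/2)MR², i.e. k = I/(MR²) = 0.5.
Pure rolling means v = ωR; then KE = ½Mv² + ½I(v/R)² = ½(1+k)Mv² = (3/4)Mv².
Energy conservation Mgh = ½(1+k)Mv² gives v = √(2gh/(1+k)) = √(2 × 9.8 × 1.88 / 1.5) = 4.956 m/s.
Then ω = v/R = 4.956 / 0.14 ≈ 35.4 rad/s.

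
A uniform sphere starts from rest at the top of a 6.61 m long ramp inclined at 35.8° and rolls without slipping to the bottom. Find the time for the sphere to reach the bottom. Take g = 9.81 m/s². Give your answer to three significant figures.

With I = (2/5)MR², the ratio k = I/(MR²) is 0.4.
Along the incline Mg sinθ − f = Ma, and torque about the center fR = Iα = kMR²(a/R) gives f = kMa.
Hence a = g sinθ/(1+k) = 9.81×sin35.8°/1.4 = 4.099 m/s².
Starting from rest, L = ½at², so t = √(2L/a) = √(2×6.61/4.099) ≈ 1.80 s.

t ≈ 1.80 s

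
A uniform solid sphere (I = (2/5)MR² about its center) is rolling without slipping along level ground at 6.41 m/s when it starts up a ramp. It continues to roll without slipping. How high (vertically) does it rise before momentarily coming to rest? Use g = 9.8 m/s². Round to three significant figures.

For this body I = (2/5)MR², i.e. k = I/(MR²) = 0.4.
Rolling without slipping gives ω = v/R, so the total kinetic energy is ½Mv² + ½Iω² = ½(1+k)Mv² = (7/10)Mv².
At the top the kinetic energy is zero, so (7/10)Mv₀² = Mgh.
Thus h = (1+k)v₀²/(2g) = 1.4 × 6.41² / (2 × 9.8) ≈ 2.93 m.

h ≈ 2.93 m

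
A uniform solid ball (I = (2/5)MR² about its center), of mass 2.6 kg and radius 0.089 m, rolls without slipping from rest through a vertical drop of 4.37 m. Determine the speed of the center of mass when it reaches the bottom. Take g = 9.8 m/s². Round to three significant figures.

The moment of inertia is (2/5)MR², giving k ≡ I/(MR²) = 0.4.
The rolling condition ω = v/R makes the rotational term ½I(v/R)² = ½kMv², so KE_total = ½(1+k)Mv² = (7/10)Mv².
Energy conservation: Mgh = (7/10)Mv², so v = √(2gh/(1+k)) = √(2 × 9.8 × 4.37 / 1.4) ≈ 7.82 m/s.

v ≈ 7.82 m/s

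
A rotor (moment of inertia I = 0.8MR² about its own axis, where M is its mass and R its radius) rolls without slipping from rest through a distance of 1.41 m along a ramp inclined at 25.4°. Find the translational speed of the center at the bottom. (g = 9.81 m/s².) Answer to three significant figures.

v ≈ 2.57 m/s

The moment of inertia is 0.8MR², giving k ≡ I/(MR²) = 0.8.
Since it rolls without slipping, ω = v/R and KE = ½Mv² + ½Iω² = ½(1+k)Mv² = (9/10)Mv².
The vertical drop is h = L sinθ = 1.41 × sin25.4° = 0.6048 m.
Setting Mgh = (9/10)Mv² gives v = √(2gh/(1+k)) = √(2·9.81·0.6048/1.8) ≈ 2.57 m/s.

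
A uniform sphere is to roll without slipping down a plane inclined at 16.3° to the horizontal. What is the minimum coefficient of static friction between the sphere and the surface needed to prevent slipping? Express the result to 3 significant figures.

μ_min ≈ 0.0835

With I = (2/5)MR², the ratio k = I/(MR²) is 0.4.
Newton's second law down the slope: Mg sinθ − f = Ma. The torque equation fR = Iα (with α = a/R) gives f = kMa.
These give a = g sinθ/(1+k) and the required friction f = kMg sinθ/(1+k).
With N = Mg cosθ, the no-slip condition f ≤ μN gives μ_min = f/N = k tanθ/(1+k).
μ_min = 0.4 × tan16.3° / 1.4 ≈ 0.0835.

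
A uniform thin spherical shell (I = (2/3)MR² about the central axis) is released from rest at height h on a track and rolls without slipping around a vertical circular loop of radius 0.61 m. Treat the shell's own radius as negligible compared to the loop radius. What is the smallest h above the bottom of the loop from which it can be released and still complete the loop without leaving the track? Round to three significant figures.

h_min ≈ 1.73 m

With I = (2/3)MR², the ratio k = I/(MR²) is 2/3.
At the top of the loop, the minimum-contact condition is Mg = Mv_top²/r, so v_top² = gr.
With ω = v/R, the kinetic energy at speed v is ½(1+k)Mv² = (5/6)Mv².
Energy conservation from release (height h) to the top (height 2r): Mgh = Mg(2r) + (5/6)M·gr.
Thus h_min = 2r + (1+k)r/2 = r(2 + 1.667/2) = 0.61 × 2.833 ≈ 1.73 m.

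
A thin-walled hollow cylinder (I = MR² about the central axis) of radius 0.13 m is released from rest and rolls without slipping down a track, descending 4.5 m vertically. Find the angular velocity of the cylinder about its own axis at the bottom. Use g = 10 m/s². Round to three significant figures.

ω ≈ 51.6 rad/s

The moment of inertia is MR², giving k ≡ I/(MR²) = 1.
Since it rolls without slipping, ω = v/R and KE = ½Mv² + ½Iω² = ½(1+k)Mv² = Mv².
Energy conservation Mgh = ½(1+k)Mv² gives v = √(2gh/(1+k)) = √(2 × 10 × 4.5 / 2) = 6.708 m/s.
Then ω = v/R = 6.708 / 0.13 ≈ 51.6 rad/s.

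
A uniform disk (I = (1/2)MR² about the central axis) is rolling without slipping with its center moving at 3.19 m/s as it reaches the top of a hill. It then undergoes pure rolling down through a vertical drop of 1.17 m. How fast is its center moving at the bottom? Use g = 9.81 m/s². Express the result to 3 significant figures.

v ≈ 5.05 m/s

With I = (1/2)MR², the ratio k = I/(MR²) is 0.5.
Since it rolls without slipping, ω = v/R and KE = ½Mv² + ½Iω² = ½(1+k)Mv² = (3/4)Mv².
Conserving energy between top and bottom: (3/4)Mv² = (3/4)Mv₀² + Mgh, hence v² = v₀² + 2gh/(1+k).
v = √(3.19² + 2×9.81×1.17/1.5) = √25.48 ≈ 5.05 m/s.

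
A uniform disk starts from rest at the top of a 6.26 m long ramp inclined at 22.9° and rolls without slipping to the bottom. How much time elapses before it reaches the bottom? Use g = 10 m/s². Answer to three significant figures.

Here I = (1/2)MR², so the shape factor k = I/(MR²) = 0.5.
Along the incline Mg sinθ − f = Ma, and torque about the center fR = Iα = kMR²(a/R) gives f = kMa.
Hence a = g sinθ/(1+k) = 10×sin22.9°/1.5 = 2.594 m/s².
With constant a from rest, t = √(2L/a) = √(2·6.26/2.594) ≈ 2.20 s.

t ≈ 2.20 s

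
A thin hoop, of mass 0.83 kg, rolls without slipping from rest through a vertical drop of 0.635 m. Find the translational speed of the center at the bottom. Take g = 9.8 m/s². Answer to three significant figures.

v ≈ 2.49 m/s

For this body I = MR², i.e. k = I/(MR²) = 1.
Pure rolling means v = ωR; then KE = ½Mv² + ½I(v/R)² = ½(1+k)Mv² = Mv².
Energy conservation: Mgh = Mv², so v = √(2gh/(1+k)) = √(2 × 9.8 × 0.635 / 2) ≈ 2.49 m/s.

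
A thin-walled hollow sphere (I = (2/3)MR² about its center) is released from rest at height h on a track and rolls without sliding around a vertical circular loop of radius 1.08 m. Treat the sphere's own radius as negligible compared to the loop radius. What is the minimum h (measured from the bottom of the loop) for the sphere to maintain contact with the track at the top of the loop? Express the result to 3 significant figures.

The moment of inertia is (2/3)MR², giving k ≡ I/(MR²) = 2/3.
At the top of the loop, the minimum-contact condition is Mg = Mv_top²/r, so v_top² = gr.
With ω = v/R, the kinetic energy at speed v is ½(1+k)Mv² = (5/6)Mv².
Energy conservation from release (height h) to the top (height 2r): Mgh = Mg(2r) + (5/6)M·gr.
Thus h_min = 2r + (1+k)r/2 = r(2 + 1.667/2) = 1.08 × 2.833 ≈ 3.06 m.

h_min ≈ 3.06 m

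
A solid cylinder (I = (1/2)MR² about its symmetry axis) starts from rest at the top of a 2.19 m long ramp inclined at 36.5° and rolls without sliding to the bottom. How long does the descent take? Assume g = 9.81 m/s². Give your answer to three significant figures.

For this body I = (1/2)MR², i.e. k = I/(MR²) = 0.5.
Along the incline Mg sinθ − f = Ma, and torque about the center fR = Iα = kMR²(a/R) gives f = kMa.
Hence a = g sinθ/(1+k) = 9.81×sin36.5°/1.5 = 3.89 m/s².
With constant a from rest, t = √(2L/a) = √(2·2.19/3.89) ≈ 1.06 s.

t ≈ 1.06 s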